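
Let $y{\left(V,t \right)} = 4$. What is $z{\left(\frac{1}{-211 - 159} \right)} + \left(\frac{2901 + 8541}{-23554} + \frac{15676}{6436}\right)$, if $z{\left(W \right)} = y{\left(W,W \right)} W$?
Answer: $\frac{6797661804}{3505600705} \approx 1.9391$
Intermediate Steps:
$z{\left(W \right)} = 4 W$
$z{\left(\frac{1}{-211 - 159} \right)} + \left(\frac{2901 + 8541}{-23554} + \frac{15676}{6436}\right) = \frac{4}{-211 - 159} + \left(\frac{2901 + 8541}{-23554} + \frac{15676}{6436}\right) = \frac{4}{-370} + \left(11442 \left(- \frac{1}{23554}\right) + 15676 \cdot \frac{1}{6436}\right) = 4 \left(- \frac{1}{370}\right) + \left(- \frac{5721}{11777} + \frac{3919}{1609}\right) = - \frac{2}{185} + \frac{36948974}{18949193} = \frac{6797661804}{3505600705}$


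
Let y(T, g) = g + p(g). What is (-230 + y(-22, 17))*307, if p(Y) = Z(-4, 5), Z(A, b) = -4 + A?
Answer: -67847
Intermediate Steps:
p(Y) = -8 (p(Y) = -4 - 4 = -8)
y(T, g) = -8 + g (y(T, g) = g - 8 = -8 + g)
(-230 + y(-22, 17))*307 = (-230 + (-8 + 17))*307 = (-230 + 9)*307 = -221*307 = -67847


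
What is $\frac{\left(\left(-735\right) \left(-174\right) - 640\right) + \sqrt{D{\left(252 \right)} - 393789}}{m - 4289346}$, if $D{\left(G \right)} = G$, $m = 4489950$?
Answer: $\frac{63625}{100302} + \frac{i \sqrt{393537}}{200604} \approx 0.63433 + 0.0031272 i$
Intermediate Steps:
$\frac{\left(\left(-735\right) \left(-174\right) - 640\right) + \sqrt{D{\left(252 \right)} - 393789}}{m - 4289346} = \frac{\left(\left(-735\right) \left(-174\right) - 640\right) + \sqrt{252 - 393789}}{4489950 - 4289346} = \frac{\left(127890 - 640\right) + \sqrt{-393537}}{200604} = \left(127250 + i \sqrt{393537}\right) \frac{1}{200604} = \frac{63625}{100302} + \frac{i \sqrt{393537}}{200604}$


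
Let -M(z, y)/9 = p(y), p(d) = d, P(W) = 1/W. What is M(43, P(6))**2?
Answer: 9/4 ≈ 2.2500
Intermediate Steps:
M(z, y) = -9*y
M(43, P(6))**2 = (-9/6)**2 = (-9*1/6)**2 = (-3/2)**2 = 9/4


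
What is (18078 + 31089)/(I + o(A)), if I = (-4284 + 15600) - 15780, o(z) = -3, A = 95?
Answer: -16389/1489 ≈ -11.007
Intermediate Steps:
I = -4464 (I = 11316 - 15780 = -4464)
(18078 + 31089)/(I + o(A)) = (18078 + 31089)/(-4464 - 3) = 49167/(-4467) = 49167*(-1/4467) = -16389/1489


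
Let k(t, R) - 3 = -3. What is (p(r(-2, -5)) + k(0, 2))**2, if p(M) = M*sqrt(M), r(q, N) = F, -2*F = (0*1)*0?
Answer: 0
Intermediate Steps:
k(t, R) = 0 (k(t, R) = 3 - 3 = 0)
F = 0 (F = -0*1*0/2 = -0*0 = -1/2*0 = 0)
r(q, N) = 0
p(M) = M**(3/2)
(p(r(-2, -5)) + k(0, 2))**2 = (0**(3/2) + 0)**2 = (0 + 0)**2 = 0**2 = 0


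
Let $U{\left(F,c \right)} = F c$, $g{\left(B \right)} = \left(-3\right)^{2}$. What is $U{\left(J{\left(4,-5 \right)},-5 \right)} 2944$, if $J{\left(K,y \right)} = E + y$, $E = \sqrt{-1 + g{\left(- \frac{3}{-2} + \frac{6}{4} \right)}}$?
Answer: $73600 - 29440 \sqrt{2} \approx 31966.0$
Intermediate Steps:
$g{\left(B \right)} = 9$
$E = 2 \sqrt{2}$ ($E = \sqrt{-1 + 9} = \sqrt{8} = 2 \sqrt{2} \approx 2.8284$)
$J{\left(K,y \right)} = y + 2 \sqrt{2}$ ($J{\left(K,y \right)} = 2 \sqrt{2} + y = y + 2 \sqrt{2}$)
$U{\left(J{\left(4,-5 \right)},-5 \right)} 2944 = \left(-5 + 2 \sqrt{2}\right) \left(-5\right) 2944 = \left(25 - 10 \sqrt{2}\right) 2944 = 73600 - 29440 \sqrt{2}$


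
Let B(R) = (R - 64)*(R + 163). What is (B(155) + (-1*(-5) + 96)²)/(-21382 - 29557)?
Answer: -39139/50939 ≈ -0.76835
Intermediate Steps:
B(R) = (-64 + R)*(163 + R)
(B(155) + (-1*(-5) + 96)²)/(-21382 - 29557) = ((-10432 + 155² + 99*155) + (-1*(-5) + 96)²)/(-21382 - 29557) = ((-10432 + 24025 + 15345) + (5 + 96)²)/(-50939) = (28938 + 101²)*(-1/50939) = (28938 + 10201)*(-1/50939) = 39139*(-1/50939) = -39139/50939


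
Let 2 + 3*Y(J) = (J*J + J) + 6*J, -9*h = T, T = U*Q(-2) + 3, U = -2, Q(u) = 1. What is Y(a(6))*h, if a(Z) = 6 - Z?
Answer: 2/27 ≈ 0.074074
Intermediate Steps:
T = 1 (T = -2*1 + 3 = -2 + 3 = 1)
h = -⅑ (h = -⅑*1 = -⅑ ≈ -0.11111)
Y(J) = -⅔ + J²/3 + 7*J/3 (Y(J) = -⅔ + ((J*J + J) + 6*J)/3 = -⅔ + ((J² + J) + 6*J)/3 = -⅔ + ((J + J²) + 6*J)/3 = -⅔ + (J² + 7*J)/3 = -⅔ + (J²/3 + 7*J/3) = -⅔ + J²/3 + 7*J/3)
Y(a(6))*h = (-⅔ + (6 - 1*6)²/3 + 7*(6 - 1*6)/3)*(-⅑) = (-⅔ + (6 - 6)²/3 + 7*(6 - 6)/3)*(-⅑) = (-⅔ + (⅓)*0² + (7/3)*0)*(-⅑) = (-⅔ + (⅓)*0 + 0)*(-⅑) = (-⅔ + 0 + 0)*(-⅑) = -⅔*(-⅑) = 2/27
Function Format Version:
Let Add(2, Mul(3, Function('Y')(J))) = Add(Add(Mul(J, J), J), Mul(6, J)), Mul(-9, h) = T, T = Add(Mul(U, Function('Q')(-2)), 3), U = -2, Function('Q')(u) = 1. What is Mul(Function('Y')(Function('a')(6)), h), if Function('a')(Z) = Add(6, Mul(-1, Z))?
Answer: Rational(2, 27) ≈ 0.074074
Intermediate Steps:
T = 1 (T = Add(Mul(-2, 1), 3) = Add(-2, 3) = 1)
h = Rational(-1, 9) (h = Mul(Rational(-1, 9), 1) = Rational(-1, 9) ≈ -0.11111)
Function('Y')(J) = Add(Rational(-2, 3), Mul(Rational(1, 3), Pow(J, 2)), Mul(Rational(7, 3), J)) (Function('Y')(J) = Add(Rational(-2, 3), Mul(Rational(1, 3), Add(Add(Mul(J, J), J), Mul(6, J)))) = Add(Rational(-2, 3), Mul(Rational(1, 3), Add(Add(Pow(J, 2), J), Mul(6, J)))) = Add(Rational(-2, 3), Mul(Rational(1, 3), Add(Add(J, Pow(J, 2)), Mul(6, J)))) = Add(Rational(-2, 3), Mul(Rational(1, 3), Add(Pow(J, 2), Mul(7, J)))) = Add(Rational(-2, 3), Add(Mul(Rational(1, 3), Pow(J, 2)), Mul(Rational(7, 3), J))) = Add(Rational(-2, 3), Mul(Rational(1, 3), Pow(J, 2)), Mul(Rational(7, 3), J)))
Mul(Function('Y')(Function('a')(6)), h) = Mul(Add(Rational(-2, 3), Mul(Rational(1, 3), Pow(Add(6, Mul(-1, 6)), 2)), Mul(Rational(7, 3), Add(6, Mul(-1, 6)))), Rational(-1, 9)) = Mul(Add(Rational(-2, 3), Mul(Rational(1, 3), Pow(Add(6, -6), 2)), Mul(Rational(7, 3), Add(6, -6))), Rational(-1, 9)) = Mul(Add(Rational(-2, 3), Mul(Rational(1, 3), Pow(0, 2)), Mul(Rational(7, 3), 0)), Rational(-1, 9)) = Mul(Add(Rational(-2, 3), Mul(Rational(1, 3), 0), 0), Rational(-1, 9)) = Mul(Add(Rational(-2, 3), 0, 0), Rational(-1, 9)) = Mul(Rational(-2, 3), Rational(-1, 9)) = Rational(2, 27)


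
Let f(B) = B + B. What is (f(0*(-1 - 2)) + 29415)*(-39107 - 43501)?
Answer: -2429914320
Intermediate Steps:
f(B) = 2*B
(f(0*(-1 - 2)) + 29415)*(-39107 - 43501) = (2*(0*(-1 - 2)) + 29415)*(-39107 - 43501) = (2*(0*(-3)) + 29415)*(-82608) = (2*0 + 29415)*(-82608) = (0 + 29415)*(-82608) = 29415*(-82608) = -2429914320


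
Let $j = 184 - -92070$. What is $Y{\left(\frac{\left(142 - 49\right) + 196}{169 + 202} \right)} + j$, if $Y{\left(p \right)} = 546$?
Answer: $92800$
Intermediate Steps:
$j = 92254$ ($j = 184 + 92070 = 92254$)
$Y{\left(\frac{\left(142 - 49\right) + 196}{169 + 202} \right)} + j = 546 + 92254 = 92800$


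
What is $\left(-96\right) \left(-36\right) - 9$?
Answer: $3447$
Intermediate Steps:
$\left(-96\right) \left(-36\right) - 9 = 3456 + \left(-73 + 64\right) = 3456 - 9 = 3447$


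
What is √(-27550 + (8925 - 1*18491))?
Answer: 6*I*√1031 ≈ 192.66*I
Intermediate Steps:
√(-27550 + (8925 - 1*18491)) = √(-27550 + (8925 - 18491)) = √(-27550 - 9566) = √(-37116) = 6*I*√1031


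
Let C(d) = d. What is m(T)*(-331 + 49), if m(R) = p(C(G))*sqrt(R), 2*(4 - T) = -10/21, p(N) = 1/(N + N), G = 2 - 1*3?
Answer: 47*sqrt(1869)/7 ≈ 290.27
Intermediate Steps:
G = -1 (G = 2 - 3 = -1)
p(N) = 1/(2*N)
T = 89/21 (T = 4 - (-5)/21 = 4 - 1/2*(-10/21) = 4 + 5/21 = 89/21 ≈ 4.2381)
m(R) = -sqrt(R)/2 (m(R) = ((1/2)/(-1))*sqrt(R) = ((1/2)*(-1))*sqrt(R) = -sqrt(R)/2)
m(T)*(-331 + 49) = (-sqrt(1869)/42)*(-331 + 49) = -sqrt(1869)/42*(-282) = 47*sqrt(1869)/7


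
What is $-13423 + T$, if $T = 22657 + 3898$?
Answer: $13132$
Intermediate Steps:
$T = 26555$
$-13423 + T = -13423 + 26555 = 13132$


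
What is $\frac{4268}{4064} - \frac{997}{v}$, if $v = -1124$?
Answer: $\frac{553065}{285496} \approx 1.9372$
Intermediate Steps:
$\frac{4268}{4064} - \frac{997}{v} = \frac{4268}{4064} - \frac{997}{-1124} = 4268 \cdot \frac{1}{4064} - - \frac{997}{1124} = \frac{1067}{1016} + \frac{997}{1124} = \frac{553065}{285496}$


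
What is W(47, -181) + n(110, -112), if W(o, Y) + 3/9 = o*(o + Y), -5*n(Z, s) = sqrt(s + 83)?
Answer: -18895/3 - I*sqrt(29)/5 ≈ -6298.3 - 1.077*I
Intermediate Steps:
n(Z, s) = -sqrt(83 + s)/5 (n(Z, s) = -sqrt(s + 83)/5 = -sqrt(83 + s)/5)
W(o, Y) = -1/3 + o*(Y + o) (W(o, Y) = -1/3 + o*(o + Y) = -1/3 + o*(Y + o))
W(47, -181) + n(110, -112) = (-1/3 + 47**2 - 181*47) - sqrt(83 - 112)/5 = (-1/3 + 2209 - 8507) - I*sqrt(29)/5 = -18895/3 - I*sqrt(29)/5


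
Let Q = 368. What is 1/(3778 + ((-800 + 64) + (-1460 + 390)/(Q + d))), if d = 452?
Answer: 82/249337 ≈ 0.00032887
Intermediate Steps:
1/(3778 + ((-800 + 64) + (-1460 + 390)/(Q + d))) = 1/(3778 + ((-800 + 64) + (-1460 + 390)/(368 + 452))) = 1/(3778 + (-736 - 1070/820)) = 1/(3778 + (-736 - 1070*1/820)) = 1/(3778 + (-736 - 107/82)) = 1/(3778 - 60459/82) = 1/(249337/82) = 82/249337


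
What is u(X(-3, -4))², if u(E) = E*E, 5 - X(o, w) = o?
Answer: 4096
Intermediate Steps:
X(o, w) = 5 - o
u(E) = E²
u(X(-3, -4))² = ((5 - 1*(-3))²)² = ((5 + 3)²)² = (8²)² = 64² = 4096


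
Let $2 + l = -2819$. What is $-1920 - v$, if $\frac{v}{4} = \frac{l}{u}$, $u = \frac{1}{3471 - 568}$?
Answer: $32755532$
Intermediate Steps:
$l = -2821$ ($l = -2 - 2819 = -2821$)
$u = \frac{1}{2903} \approx 0.00034447$
$v = -32757452$ ($v = 4 \left(- 2821 \frac{1}{\frac{1}{2903}}\right) = 4 \left(\left(-2821\right) 2903\right) = 4 \left(-8189363\right) = -32757452$)
$-1920 - v = -1920 - -32757452 = -1920 + 32757452 = 32755532$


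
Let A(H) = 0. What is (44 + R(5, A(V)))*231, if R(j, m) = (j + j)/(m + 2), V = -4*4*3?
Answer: 11319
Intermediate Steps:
V = -48 (V = -16*3 = -48)
R(j, m) = 2*j/(2 + m) (R(j, m) = (2*j)/(2 + m) = 2*j/(2 + m))
(44 + R(5, A(V)))*231 = (44 + 2*5/(2 + 0))*231 = (44 + 2*5/2)*231 = (44 + 2*5*(½))*231 = (44 + 5)*231 = 49*231 = 11319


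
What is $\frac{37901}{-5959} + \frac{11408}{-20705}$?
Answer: $- \frac{8442777}{1221595} \approx -6.9113$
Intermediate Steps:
$\frac{37901}{-5959} + \frac{11408}{-20705} = 37901 \left(- \frac{1}{5959}\right) + 11408 \left(- \frac{1}{20705}\right) = - \frac{37901}{5959} - \frac{11408}{20705} = - \frac{8442777}{1221595}$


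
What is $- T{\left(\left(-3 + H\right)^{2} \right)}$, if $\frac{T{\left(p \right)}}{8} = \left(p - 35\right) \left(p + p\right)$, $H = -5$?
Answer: $-29696$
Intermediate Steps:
$T{\left(p \right)} = 16 p \left(-35 + p\right)$ ($T{\left(p \right)} = 8 \left(p - 35\right) \left(p + p\right) = 8 \left(-35 + p\right) 2 p = 8 \cdot 2 p \left(-35 + p\right) = 16 p \left(-35 + p\right)$)
$- T{\left(\left(-3 + H\right)^{2} \right)} = - 16 \left(-3 - 5\right)^{2} \left(-35 + \left(-3 - 5\right)^{2}\right) = - 16 \left(-8\right)^{2} \left(-35 + \left(-8\right)^{2}\right) = - 16 \cdot 64 \left(-35 + 64\right) = - 16 \cdot 64 \cdot 29 = \left(-1\right) 29696 = -29696$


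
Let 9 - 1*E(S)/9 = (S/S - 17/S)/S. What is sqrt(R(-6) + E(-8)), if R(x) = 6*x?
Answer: 3*sqrt(345)/8 ≈ 6.9653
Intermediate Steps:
E(S) = 81 - 9*(1 - 17/S)/S (E(S) = 81 - 9*(S/S - 17/S)/S = 81 - 9*(1 - 17/S)/S)
sqrt(R(-6) + E(-8)) = sqrt(6*(-6) + (81 - 9/(-8) + 153/(-8)**2)) = sqrt(-36 + (81 - 9*(-1/8) + 153*(1/64))) = sqrt(-36 + (81 + 9/8 + 153/64)) = sqrt(-36 + 5409/64) = sqrt(3105/64) = 3*sqrt(345)/8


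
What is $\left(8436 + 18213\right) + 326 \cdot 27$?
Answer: $35451$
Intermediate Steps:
$\left(8436 + 18213\right) + 326 \cdot 27 = 26649 + 8802 = 35451$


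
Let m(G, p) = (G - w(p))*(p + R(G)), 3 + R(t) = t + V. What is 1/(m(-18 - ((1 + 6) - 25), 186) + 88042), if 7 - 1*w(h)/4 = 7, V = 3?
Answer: 1/88042 ≈ 1.1358e-5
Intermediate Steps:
w(h) = 0 (w(h) = 28 - 4*7 = 28 - 28 = 0)
R(t) = t (R(t) = -3 + (t + 3) = -3 + (3 + t) = t)
m(G, p) = G*(G + p) (m(G, p) = (G - 1*0)*(p + G) = (G + 0)*(G + p) = G*(G + p))
1/(m(-18 - ((1 + 6) - 25), 186) + 88042) = 1/((-18 - ((1 + 6) - 25))*((-18 - ((1 + 6) - 25)) + 186) + 88042) = 1/((-18 - (7 - 25))*((-18 - (7 - 25)) + 186) + 88042) = 1/((-18 - 1*(-18))*((-18 - 1*(-18)) + 186) + 88042) = 1/((-18 + 18)*((-18 + 18) + 186) + 88042) = 1/(0*(0 + 186) + 88042) = 1/(0*186 + 88042) = 1/(0 + 88042) = 1/88042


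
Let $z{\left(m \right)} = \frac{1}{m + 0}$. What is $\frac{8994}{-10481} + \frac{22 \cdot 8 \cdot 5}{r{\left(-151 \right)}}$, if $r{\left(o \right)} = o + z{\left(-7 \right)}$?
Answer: $- \frac{37039306}{5544449} \approx -6.6804$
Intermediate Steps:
$z{\left(m \right)} = \frac{1}{m}$
$r{\left(o \right)} = - \frac{1}{7} + o$ ($r{\left(o \right)} = o + \frac{1}{-7} = o - \frac{1}{7} = - \frac{1}{7} + o$)
$\frac{8994}{-10481} + \frac{22 \cdot 8 \cdot 5}{r{\left(-151 \right)}} = \frac{8994}{-10481} + \frac{22 \cdot 8 \cdot 5}{- \frac{1}{7} - 151} = 8994 \left(- \frac{1}{10481}\right) + \frac{176 \cdot 5}{- \frac{1058}{7}} = - \frac{8994}{10481} + 880 \left(- \frac{7}{1058}\right) = - \frac{8994}{10481} - \frac{3080}{529} = - \frac{37039306}{5544449}$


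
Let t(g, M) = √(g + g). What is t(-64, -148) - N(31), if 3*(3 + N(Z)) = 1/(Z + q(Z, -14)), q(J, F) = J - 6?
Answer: 503/168 + 8*I*√2 ≈ 2.994 + 11.314*I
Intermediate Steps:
q(J, F) = -6 + J
N(Z) = -3 + 1/(3*(-6 + 2*Z)) (N(Z) = -3 + 1/(3*(Z + (-6 + Z))) = -3 + 1/(3*(-6 + 2*Z)))
t(g, M) = √2*√g (t(g, M) = √(2*g) = √2*√g)
t(-64, -148) - N(31) = √2*√(-64) - (55 - 18*31)/(6*(-3 + 31)) = √2*(8*I) - (55 - 558)/(6*28) = 8*I*√2 - (-503)/(6*28) = 8*I*√2 - 1*(-503/168) = 8*I*√2 + 503/168 = 503/168 + 8*I*√2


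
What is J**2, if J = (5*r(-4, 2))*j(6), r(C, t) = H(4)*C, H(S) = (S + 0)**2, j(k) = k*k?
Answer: 132710400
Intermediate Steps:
j(k) = k**2
H(S) = S**2
r(C, t) = 16*C (r(C, t) = 4**2*C = 16*C)
J = -11520 (J = (5*(16*(-4)))*6**2 = (5*(-64))*36 = -320*36 = -11520)
J**2 = (-11520)**2 = 132710400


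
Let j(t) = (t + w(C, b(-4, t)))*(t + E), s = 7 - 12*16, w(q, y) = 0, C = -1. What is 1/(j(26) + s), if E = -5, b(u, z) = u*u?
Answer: 1/361 ≈ 0.0027701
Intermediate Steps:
b(u, z) = u²
s = -185 (s = 7 - 192 = -185)
j(t) = t*(-5 + t) (j(t) = (t + 0)*(t - 5) = t*(-5 + t))
1/(j(26) + s) = 1/(26*(-5 + 26) - 185) = 1/(26*21 - 185) = 1/(546 - 185) = 1/361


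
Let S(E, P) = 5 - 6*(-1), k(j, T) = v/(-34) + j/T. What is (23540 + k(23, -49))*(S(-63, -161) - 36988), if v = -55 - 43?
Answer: -725149660910/833 ≈ -8.7053e+8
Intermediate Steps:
v = -98
k(j, T) = 49/17 + j/T (k(j, T) = -98/(-34) + j/T = -98*(-1/34) + j/T = 49/17 + j/T)
S(E, P) = 11 (S(E, P) = 5 + 6 = 11)
(23540 + k(23, -49))*(S(-63, -161) - 36988) = (23540 + (49/17 + 23/(-49)))*(11 - 36988) = (23540 + (49/17 + 23*(-1/49)))*(-36977) = (23540 + (49/17 - 23/49))*(-36977) = (23540 + 2010/833)*(-36977) = (19610830/833)*(-36977) = -725149660910/833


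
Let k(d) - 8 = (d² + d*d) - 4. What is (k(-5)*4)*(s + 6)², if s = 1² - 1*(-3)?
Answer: 21600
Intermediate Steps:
s = 4 (s = 1 + 3 = 4)
k(d) = 4 + 2*d² (k(d) = 8 + ((d² + d*d) - 4) = 8 + ((d² + d²) - 4) = 8 + (2*d² - 4) = 8 + (-4 + 2*d²) = 4 + 2*d²)
(k(-5)*4)*(s + 6)² = ((4 + 2*(-5)²)*4)*(4 + 6)² = ((4 + 2*25)*4)*10² = ((4 + 50)*4)*100 = (54*4)*100 = 216*100 = 21600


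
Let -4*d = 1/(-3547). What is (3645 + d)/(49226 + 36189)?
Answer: 51715261/1211868020 ≈ 0.042674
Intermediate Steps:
d = 1/14188 (d = -1/4/(-3547) = -1/4*(-1/3547) = 1/14188 ≈ 7.0482e-5)
(3645 + d)/(49226 + 36189) = (3645 + 1/14188)/(49226 + 36189) = (51715261/14188)/85415 = (51715261/14188)*(1/85415) = 51715261/1211868020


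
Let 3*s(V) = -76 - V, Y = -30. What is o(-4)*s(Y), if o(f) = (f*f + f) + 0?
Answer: -184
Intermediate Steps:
s(V) = -76/3 - V/3 (s(V) = (-76 - V)/3 = -76/3 - V/3)
o(f) = f + f**2 (o(f) = (f**2 + f) + 0 = (f + f**2) + 0 = f + f**2)
o(-4)*s(Y) = (-4*(1 - 4))*(-76/3 - 1/3*(-30)) = (-4*(-3))*(-76/3 + 10) = 12*(-46/3) = -184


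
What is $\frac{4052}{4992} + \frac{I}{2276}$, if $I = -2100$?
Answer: $- \frac{78803}{710112} \approx -0.11097$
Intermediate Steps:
$\frac{4052}{4992} + \frac{I}{2276} = \frac{4052}{4992} - \frac{2100}{2276} = 4052 \cdot \frac{1}{4992} - \frac{525}{569} = \frac{1013}{1248} - \frac{525}{569} = - \frac{78803}{710112}$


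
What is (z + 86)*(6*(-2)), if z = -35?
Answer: -612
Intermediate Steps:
(z + 86)*(6*(-2)) = (-35 + 86)*(6*(-2)) = 51*(-12) = -612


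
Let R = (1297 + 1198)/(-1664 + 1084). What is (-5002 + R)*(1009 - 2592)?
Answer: 919297173/116 ≈ 7.9250e+6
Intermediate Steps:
R = -499/116 (R = 2495/(-580) = 2495*(-1/580) = -499/116 ≈ -4.3017)
(-5002 + R)*(1009 - 2592) = (-5002 - 499/116)*(1009 - 2592) = -580731/116*(-1583) = 919297173/116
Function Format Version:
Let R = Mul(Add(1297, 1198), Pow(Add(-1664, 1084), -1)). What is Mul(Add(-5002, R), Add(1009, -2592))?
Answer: Rational(919297173, 116) ≈ 7.9250e+6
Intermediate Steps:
R = Rational(-499, 116) (R = Mul(2495, Pow(-580, -1)) = Mul(2495, Rational(-1, 580)) = Rational(-499, 116) ≈ -4.3017)
Mul(Add(-5002, R), Add(1009, -2592)) = Mul(Add(-5002, Rational(-499, 116)), Add(1009, -2592)) = Mul(Rational(-580731, 116), -1583) = Rational(919297173, 116)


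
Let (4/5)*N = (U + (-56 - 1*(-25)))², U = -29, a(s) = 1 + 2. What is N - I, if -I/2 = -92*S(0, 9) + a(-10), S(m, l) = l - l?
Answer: 4506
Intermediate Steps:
a(s) = 3
S(m, l) = 0
N = 4500 (N = 5*(-29 + (-56 - 1*(-25)))²/4 = 5*(-29 + (-56 + 25))²/4 = 5*(-29 - 31)²/4 = (5/4)*(-60)² = (5/4)*3600 = 4500)
I = -6 (I = -2*(-92*0 + 3) = -2*(0 + 3) = -2*3 = -6)
N - I = 4500 - 1*(-6) = 4500 + 6 = 4506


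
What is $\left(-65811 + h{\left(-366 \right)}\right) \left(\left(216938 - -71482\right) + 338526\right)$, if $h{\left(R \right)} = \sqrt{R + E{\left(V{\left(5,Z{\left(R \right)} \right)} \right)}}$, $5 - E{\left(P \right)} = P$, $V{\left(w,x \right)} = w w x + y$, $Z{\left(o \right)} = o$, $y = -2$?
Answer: $-41259943206 + 626946 \sqrt{8791} \approx -4.1201 \cdot 10^{10}$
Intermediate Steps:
$V{\left(w,x \right)} = -2 + x w^{2}$ ($V{\left(w,x \right)} = w w x - 2 = w^{2} x - 2 = x w^{2} - 2 = -2 + x w^{2}$)
$E{\left(P \right)} = 5 - P$
$h{\left(R \right)} = \sqrt{7 - 24 R}$ ($h{\left(R \right)} = \sqrt{R - \left(-7 + R 5^{2}\right)} = \sqrt{R - \left(-7 + R 25\right)} = \sqrt{R - \left(-7 + 25 R\right)} = \sqrt{7 - 24 R}$)
$\left(-65811 + h{\left(-366 \right)}\right) \left(\left(216938 - -71482\right) + 338526\right) = \left(-65811 + \sqrt{7 - -8784}\right) \left(\left(216938 - -71482\right) + 338526\right) = \left(-65811 + \sqrt{7 + 8784}\right) \left(\left(216938 + 71482\right) + 338526\right) = \left(-65811 + \sqrt{8791}\right) \left(288420 + 338526\right) = \left(-65811 + \sqrt{8791}\right) 626946 = -41259943206 + 626946 \sqrt{8791}$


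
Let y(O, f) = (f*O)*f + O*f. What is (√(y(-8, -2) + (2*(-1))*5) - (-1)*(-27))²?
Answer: (27 - I*√26)² ≈ 703.0 - 275.35*I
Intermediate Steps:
y(O, f) = O*f + O*f² (y(O, f) = (O*f)*f + O*f = O*f² + O*f = O*f + O*f²)
(√(y(-8, -2) + (2*(-1))*5) - (-1)*(-27))² = (√(-8*(-2)*(1 - 2) + (2*(-1))*5) - (-1)*(-27))² = (√(-8*(-2)*(-1) - 2*5) - 1*27)² = (√(-16 - 10) - 27)² = (√(-26) - 27)² = (I*√26 - 27)² = (-27 + I*√26)²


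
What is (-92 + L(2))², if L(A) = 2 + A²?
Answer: 7396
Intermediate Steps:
(-92 + L(2))² = (-92 + (2 + 2²))² = (-92 + (2 + 4))² = (-92 + 6)² = (-86)² = 7396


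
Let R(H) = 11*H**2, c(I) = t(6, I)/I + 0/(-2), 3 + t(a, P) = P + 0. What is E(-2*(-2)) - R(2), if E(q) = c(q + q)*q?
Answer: -83/2 ≈ -41.500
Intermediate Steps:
t(a, P) = -3 + P (t(a, P) = -3 + (P + 0) = -3 + P)
c(I) = (-3 + I)/I (c(I) = (-3 + I)/I + 0/(-2) = (-3 + I)/I + 0*(-1/2) = (-3 + I)/I + 0 = (-3 + I)/I)
E(q) = -3/2 + q (E(q) = ((-3 + (q + q))/(q + q))*q = ((-3 + 2*q)/((2*q)))*q = ((1/(2*q))*(-3 + 2*q))*q = ((-3 + 2*q)/(2*q))*q = -3/2 + q)
E(-2*(-2)) - R(2) = (-3/2 - 2*(-2)) - 11*2**2 = (-3/2 + 4) - 11*4 = 5/2 - 1*44 = 5/2 - 44 = -83/2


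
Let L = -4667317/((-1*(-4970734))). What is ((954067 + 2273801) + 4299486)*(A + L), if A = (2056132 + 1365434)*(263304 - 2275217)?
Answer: -128785505468133709192734453/2485367 ≈ -5.1818e+19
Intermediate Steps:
L = -4667317/4970734 ≈ -0.93896
A = -6883893115758 (A = 3421566*(-2011913) = -6883893115758)
((954067 + 2273801) + 4299486)*(A + L) = ((954067 + 2273801) + 4299486)*(-6883893115758 - 4667317/4970734) = (3227868 + 4299486)*(-34218001562868893689/4970734) = 7527354*(-34218001562868893689/4970734) = -128785505468133709192734453/2485367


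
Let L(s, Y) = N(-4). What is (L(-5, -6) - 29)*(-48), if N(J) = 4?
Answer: 1200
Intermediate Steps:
L(s, Y) = 4
(L(-5, -6) - 29)*(-48) = (4 - 29)*(-48) = -25*(-48) = 1200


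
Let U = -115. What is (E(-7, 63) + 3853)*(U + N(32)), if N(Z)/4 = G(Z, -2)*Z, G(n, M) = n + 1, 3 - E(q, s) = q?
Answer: 15873067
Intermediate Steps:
E(q, s) = 3 - q
G(n, M) = 1 + n
N(Z) = 4*Z*(1 + Z) (N(Z) = 4*((1 + Z)*Z) = 4*(Z*(1 + Z)) = 4*Z*(1 + Z))
(E(-7, 63) + 3853)*(U + N(32)) = ((3 - 1*(-7)) + 3853)*(-115 + 4*32*(1 + 32)) = ((3 + 7) + 3853)*(-115 + 4*32*33) = (10 + 3853)*(-115 + 4224) = 3863*4109 = 15873067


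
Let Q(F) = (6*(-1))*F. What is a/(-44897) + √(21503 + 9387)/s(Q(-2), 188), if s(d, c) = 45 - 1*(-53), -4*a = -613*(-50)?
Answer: 15325/89794 + √30890/98 ≈ 1.9641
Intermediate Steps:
Q(F) = -6*F
a = -15325/2 (a = -(-613)*(-50)/4 = -¼*30650 = -15325/2 ≈ -7662.5)
s(d, c) = 98 (s(d, c) = 45 + 53 = 98)
a/(-44897) + √(21503 + 9387)/s(Q(-2), 188) = -15325/2/(-44897) + √(21503 + 9387)/98 = -15325/2*(-1/44897) + √30890*(1/98) = 15325/89794 + √30890/98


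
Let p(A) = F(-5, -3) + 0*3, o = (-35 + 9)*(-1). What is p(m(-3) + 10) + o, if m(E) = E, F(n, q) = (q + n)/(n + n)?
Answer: 134/5 ≈ 26.800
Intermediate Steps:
F(n, q) = (n + q)/(2*n) (F(n, q) = (n + q)/((2*n)) = (n + q)*(1/(2*n)) = (n + q)/(2*n))
o = 26 (o = -26*(-1) = 26)
p(A) = 4/5 (p(A) = (1/2)*(-5 - 3)/(-5) + 0*3 = (1/2)*(-1/5)*(-8) + 0 = 4/5 + 0 = 4/5)
p(m(-3) + 10) + o = 4/5 + 26 = 134/5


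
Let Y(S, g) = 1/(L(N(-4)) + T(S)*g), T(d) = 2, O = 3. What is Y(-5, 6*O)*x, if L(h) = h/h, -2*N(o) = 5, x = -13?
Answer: -13/37 ≈ -0.35135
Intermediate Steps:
N(o) = -5/2 (N(o) = -½*5 = -5/2)
L(h) = 1
Y(S, g) = 1/(1 + 2*g)
Y(-5, 6*O)*x = -13/(1 + 2*(6*3)) = -13/(1 + 2*18) = -13/(1 + 36) = -13/37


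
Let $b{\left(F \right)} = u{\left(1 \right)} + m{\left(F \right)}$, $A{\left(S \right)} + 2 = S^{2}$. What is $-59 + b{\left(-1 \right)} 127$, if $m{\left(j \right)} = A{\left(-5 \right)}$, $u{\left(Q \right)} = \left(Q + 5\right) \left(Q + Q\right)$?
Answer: $4386$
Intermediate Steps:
$A{\left(S \right)} = -2 + S^{2}$
$u{\left(Q \right)} = 2 Q \left(5 + Q\right)$ ($u{\left(Q \right)} = \left(5 + Q\right) 2 Q = 2 Q \left(5 + Q\right)$)
$m{\left(j \right)} = 23$ ($m{\left(j \right)} = -2 + \left(-5\right)^{2} = -2 + 25 = 23$)
$b{\left(F \right)} = 35$ ($b{\left(F \right)} = 2 \cdot 1 \left(5 + 1\right) + 23 = 2 \cdot 1 \cdot 6 + 23 = 12 + 23 = 35$)
$-59 + b{\left(-1 \right)} 127 = -59 + 35 \cdot 127 = -59 + 4445 = 4386$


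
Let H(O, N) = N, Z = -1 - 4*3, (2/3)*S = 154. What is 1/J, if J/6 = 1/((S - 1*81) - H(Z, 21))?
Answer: 43/2 ≈ 21.500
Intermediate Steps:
S = 231 (S = (3/2)*154 = 231)
Z = -13 (Z = -1 - 12 = -13)
J = 2/43 (J = 6/((231 - 1*81) - 1*21) = 6/((231 - 81) - 21) = 6/(150 - 21) = 6/129 = 6*(1/129) = 2/43 ≈ 0.046512)
1/J = 1/(2/43) = 43/2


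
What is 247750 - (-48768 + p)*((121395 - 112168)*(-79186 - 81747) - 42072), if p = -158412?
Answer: -307656263148590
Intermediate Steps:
247750 - (-48768 + p)*((121395 - 112168)*(-79186 - 81747) - 42072) = 247750 - (-48768 - 158412)*((121395 - 112168)*(-79186 - 81747) - 42072) = 247750 - (-207180)*(9227*(-160933) - 42072) = 247750 - (-207180)*(-1484928791 - 42072) = 247750 - (-207180)*(-1484970863) = 247750 - 1*307656263396340 = 247750 - 307656263396340 = -307656263148590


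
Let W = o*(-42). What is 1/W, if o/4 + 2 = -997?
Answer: 1/167832 ≈ 5.9583e-6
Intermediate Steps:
o = -3996 (o = -8 + 4*(-997) = -8 - 3988 = -3996)
W = 167832 (W = -3996*(-42) = 167832)
1/W = 1/167832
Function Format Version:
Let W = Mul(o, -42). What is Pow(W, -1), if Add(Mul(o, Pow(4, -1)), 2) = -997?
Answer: Rational(1, 167832) ≈ 5.9583e-6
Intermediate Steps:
o = -3996 (o = Add(-8, Mul(4, -997)) = Add(-8, -3988) = -3996)
W = 167832 (W = Mul(-3996, -42) = 167832)
Pow(W, -1) = Pow(167832, -1) = Rational(1, 167832)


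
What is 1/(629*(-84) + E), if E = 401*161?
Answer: 1/11725 ≈ 8.5288e-5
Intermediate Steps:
E = 64561
1/(629*(-84) + E) = 1/(629*(-84) + 64561) = 1/(-52836 + 64561) = 1/11725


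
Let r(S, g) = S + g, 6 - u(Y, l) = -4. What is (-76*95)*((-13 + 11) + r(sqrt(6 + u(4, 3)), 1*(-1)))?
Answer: -7220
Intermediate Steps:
u(Y, l) = 10 (u(Y, l) = 6 - 1*(-4) = 6 + 4 = 10)
(-76*95)*((-13 + 11) + r(sqrt(6 + u(4, 3)), 1*(-1))) = (-76*95)*((-13 + 11) + (sqrt(6 + 10) + 1*(-1))) = -7220*(-2 + (sqrt(16) - 1)) = -7220*(-2 + (4 - 1)) = -7220*(-2 + 3) = -7220*1 = -7220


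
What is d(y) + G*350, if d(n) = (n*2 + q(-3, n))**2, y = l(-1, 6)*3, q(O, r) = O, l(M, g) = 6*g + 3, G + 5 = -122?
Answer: 8911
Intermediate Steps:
G = -127 (G = -5 - 122 = -127)
l(M, g) = 3 + 6*g
y = 117 (y = (3 + 6*6)*3 = (3 + 36)*3 = 39*3 = 117)
d(n) = (-3 + 2*n)**2 (d(n) = (n*2 - 3)**2 = (2*n - 3)**2 = (-3 + 2*n)**2)
d(y) + G*350 = (-3 + 2*117)**2 - 127*350 = (-3 + 234)**2 - 44450 = 231**2 - 44450 = 53361 - 44450 = 8911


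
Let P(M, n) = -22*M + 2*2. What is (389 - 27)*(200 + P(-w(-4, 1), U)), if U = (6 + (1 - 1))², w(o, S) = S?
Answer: 81812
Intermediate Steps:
U = 36 (U = (6 + 0)² = 6² = 36)
P(M, n) = 4 - 22*M (P(M, n) = -22*M + 4 = 4 - 22*M)
(389 - 27)*(200 + P(-w(-4, 1), U)) = (389 - 27)*(200 + (4 - (-22))) = 362*(200 + (4 - 22*(-1))) = 362*(200 + (4 + 22)) = 362*(200 + 26) = 362*226 = 81812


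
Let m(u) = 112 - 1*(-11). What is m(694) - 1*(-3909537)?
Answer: 3909660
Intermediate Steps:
m(u) = 123 (m(u) = 112 + 11 = 123)
m(694) - 1*(-3909537) = 123 - 1*(-3909537) = 123 + 3909537 = 3909660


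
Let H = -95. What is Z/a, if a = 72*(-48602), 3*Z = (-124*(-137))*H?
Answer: 21235/138132 ≈ 0.15373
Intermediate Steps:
Z = -1613860/3 (Z = (-124*(-137)*(-95))/3 = (16988*(-95))/3 = (⅓)*(-1613860) = -1613860/3 ≈ -5.3795e+5)
a = -3499344
Z/a = -1613860/3/(-3499344) = -1613860/3*(-1/3499344) = 21235/138132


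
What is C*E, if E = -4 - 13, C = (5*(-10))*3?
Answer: 2550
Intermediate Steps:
C = -150 (C = -50*3 = -150)
E = -17
C*E = -150*(-17) = 2550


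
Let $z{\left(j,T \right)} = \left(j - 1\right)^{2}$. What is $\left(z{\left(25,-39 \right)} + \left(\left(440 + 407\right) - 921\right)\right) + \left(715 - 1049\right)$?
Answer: $168$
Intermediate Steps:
$z{\left(j,T \right)} = \left(-1 + j\right)^{2}$
$\left(z{\left(25,-39 \right)} + \left(\left(440 + 407\right) - 921\right)\right) + \left(715 - 1049\right) = \left(\left(-1 + 25\right)^{2} + \left(\left(440 + 407\right) - 921\right)\right) + \left(715 - 1049\right) = \left(24^{2} + \left(847 - 921\right)\right) - 334 = \left(576 - 74\right) - 334 = 502 - 334 = 168$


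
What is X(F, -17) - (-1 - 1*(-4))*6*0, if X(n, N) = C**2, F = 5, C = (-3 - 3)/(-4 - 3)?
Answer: 36/49 ≈ 0.73469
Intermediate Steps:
C = 6/7 (C = -6/(-7) = -6*(-1/7) = 6/7 ≈ 0.85714)
X(n, N) = 36/49 (X(n, N) = (6/7)**2 = 36/49)
X(F, -17) - (-1 - 1*(-4))*6*0 = 36/49 - (-1 - 1*(-4))*6*0 = 36/49 - (-1 + 4)*6*0 = 36/49 - 3*6*0 = 36/49 - 18*0 = 36/49 - 1*0 = 36/49 + 0 = 36/49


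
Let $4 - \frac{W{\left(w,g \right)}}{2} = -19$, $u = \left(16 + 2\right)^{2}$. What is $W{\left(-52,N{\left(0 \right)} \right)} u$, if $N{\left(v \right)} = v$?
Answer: $14904$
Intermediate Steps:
$u = 324$ ($u = 18^{2} = 324$)
$W{\left(w,g \right)} = 46$ ($W{\left(w,g \right)} = 8 - -38 = 8 + 38 = 46$)
$W{\left(-52,N{\left(0 \right)} \right)} u = 46 \cdot 324 = 14904$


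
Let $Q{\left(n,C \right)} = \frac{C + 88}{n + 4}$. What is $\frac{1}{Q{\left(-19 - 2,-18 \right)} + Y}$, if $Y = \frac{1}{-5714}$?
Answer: $- \frac{97138}{399997} \approx -0.24285$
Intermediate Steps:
$Q{\left(n,C \right)} = \frac{88 + C}{4 + n}$
$Y = - \frac{1}{5714} \approx -0.00017501$
$\frac{1}{Q{\left(-19 - 2,-18 \right)} + Y} = \frac{1}{\frac{88 - 18}{4 - 21} - \frac{1}{5714}} = \frac{1}{\frac{1}{4 - 21} \cdot 70 - \frac{1}{5714}} = \frac{1}{\frac{1}{-17} \cdot 70 - \frac{1}{5714}} = \frac{1}{\left(- \frac{1}{17}\right) 70 - \frac{1}{5714}} = \frac{1}{- \frac{70}{17} - \frac{1}{5714}} = \frac{1}{- \frac{399997}{97138}} = - \frac{97138}{399997}$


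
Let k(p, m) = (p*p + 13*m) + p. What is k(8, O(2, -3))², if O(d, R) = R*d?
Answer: 36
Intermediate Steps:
k(p, m) = p + p² + 13*m (k(p, m) = (p² + 13*m) + p = p + p² + 13*m)
k(8, O(2, -3))² = (8 + 8² + 13*(-3*2))² = (8 + 64 + 13*(-6))² = (8 + 64 - 78)² = (-6)² = 36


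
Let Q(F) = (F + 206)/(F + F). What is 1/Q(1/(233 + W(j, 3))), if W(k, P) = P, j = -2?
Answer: 2/48617 ≈ 4.1138e-5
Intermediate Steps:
Q(F) = (206 + F)/(2*F) (Q(F) = (206 + F)/((2*F)) = (206 + F)*(1/(2*F)) = (206 + F)/(2*F))
1/Q(1/(233 + W(j, 3))) = 1/((206 + 1/(233 + 3))/(2*(1/(233 + 3)))) = 1/((206 + 1/236)/(2*(1/236))) = 1/((½)*236*(48617/236)) = 1/(48617/2) = 2/48617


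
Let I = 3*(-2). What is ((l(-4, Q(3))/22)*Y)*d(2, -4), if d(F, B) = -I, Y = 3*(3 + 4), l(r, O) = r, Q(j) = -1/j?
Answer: -252/11 ≈ -22.909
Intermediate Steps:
Y = 21 (Y = 3*7 = 21)
I = -6
d(F, B) = 6 (d(F, B) = -1*(-6) = 6)
((l(-4, Q(3))/22)*Y)*d(2, -4) = (-4/22*21)*6 = (-4*1/22*21)*6 = -2/11*21*6 = -42/11*6 = -252/11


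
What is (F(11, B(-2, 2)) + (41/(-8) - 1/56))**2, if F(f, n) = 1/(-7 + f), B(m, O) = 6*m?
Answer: 18769/784 ≈ 23.940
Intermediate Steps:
(F(11, B(-2, 2)) + (41/(-8) - 1/56))**2 = (1/(-7 + 11) + (41/(-8) - 1/56))**2 = (1/4 + (41*(-1/8) - 1*1/56))**2 = (1/4 + (-41/8 - 1/56))**2 = (1/4 - 36/7)**2 = (-137/28)**2 = 18769/784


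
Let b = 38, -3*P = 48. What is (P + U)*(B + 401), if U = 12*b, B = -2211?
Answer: -796400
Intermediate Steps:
P = -16 (P = -⅓*48 = -16)
U = 456 (U = 12*38 = 456)
(P + U)*(B + 401) = (-16 + 456)*(-2211 + 401) = 440*(-1810) = -796400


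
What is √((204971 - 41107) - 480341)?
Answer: I*√316477 ≈ 562.56*I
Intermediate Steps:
√((204971 - 41107) - 480341) = √(163864 - 480341) = √(-316477) = I*√316477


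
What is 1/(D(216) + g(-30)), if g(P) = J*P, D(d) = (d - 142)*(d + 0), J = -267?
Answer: 1/23994 ≈ 4.1677e-5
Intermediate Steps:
D(d) = d*(-142 + d) (D(d) = (-142 + d)*d = d*(-142 + d))
g(P) = -267*P
1/(D(216) + g(-30)) = 1/(216*(-142 + 216) - 267*(-30)) = 1/(216*74 + 8010) = 1/(15984 + 8010) = 1/23994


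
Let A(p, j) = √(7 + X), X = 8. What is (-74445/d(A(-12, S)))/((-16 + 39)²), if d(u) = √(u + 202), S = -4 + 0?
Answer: -74445/(529*√(202 + √15)) ≈ -9.8080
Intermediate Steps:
S = -4
A(p, j) = √15 (A(p, j) = √(7 + 8) = √15)
d(u) = √(202 + u)
(-74445/d(A(-12, S)))/((-16 + 39)²) = (-74445/√(202 + √15))/((-16 + 39)²) = (-74445/√(202 + √15))/(23²) = -74445/√(202 + √15)/529 = -74445/√(202 + √15)*(1/529) = -74445/(529*√(202 + √15))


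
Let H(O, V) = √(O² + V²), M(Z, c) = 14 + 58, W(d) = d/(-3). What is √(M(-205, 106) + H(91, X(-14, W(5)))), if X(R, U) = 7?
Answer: √(72 + 7*√170) ≈ 12.778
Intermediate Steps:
W(d) = -d/3 (W(d) = d*(-⅓) = -d/3)
M(Z, c) = 72
√(M(-205, 106) + H(91, X(-14, W(5)))) = √(72 + √(91² + 7²)) = √(72 + √(8281 + 49)) = √(72 + √8330) = √(72 + 7*√170)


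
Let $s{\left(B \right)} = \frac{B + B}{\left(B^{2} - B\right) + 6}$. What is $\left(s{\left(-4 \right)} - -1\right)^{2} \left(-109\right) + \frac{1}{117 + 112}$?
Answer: $- \frac{2021672}{38701} \approx -52.238$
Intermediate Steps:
$s{\left(B \right)} = \frac{2 B}{6 + B^{2} - B}$
$\left(s{\left(-4 \right)} - -1\right)^{2} \left(-109\right) + \frac{1}{117 + 112} = \left(2 \left(-4\right) \frac{1}{6 + \left(-4\right)^{2} - -4} - -1\right)^{2} \left(-109\right) + \frac{1}{117 + 112} = \left(2 \left(-4\right) \frac{1}{6 + 16 + 4} + \left(-2 + 3\right)\right)^{2} \left(-109\right) + \frac{1}{229} = \left(2 \left(-4\right) \frac{1}{26} + 1\right)^{2} \left(-109\right) + \frac{1}{229} = \left(- \frac{4}{13} + 1\right)^{2} \left(-109\right) + \frac{1}{229} = \left(\frac{9}{13}\right)^{2} \left(-109\right) + \frac{1}{229} = \frac{81}{169} \left(-109\right) + \frac{1}{229} = - \frac{8829}{169} + \frac{1}{229} = - \frac{2021672}{38701}$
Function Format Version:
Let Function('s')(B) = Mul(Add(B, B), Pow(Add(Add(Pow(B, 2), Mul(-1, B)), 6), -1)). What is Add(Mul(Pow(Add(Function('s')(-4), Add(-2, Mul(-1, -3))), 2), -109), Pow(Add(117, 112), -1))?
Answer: Rational(-2021672, 38701) ≈ -52.238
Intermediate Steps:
Function('s')(B) = Mul(2, B, Pow(Add(6, Pow(B, 2), Mul(-1, B)), -1)) (Function('s')(B) = Mul(Mul(2, B), Pow(Add(6, Pow(B, 2), Mul(-1, B)), -1)) = Mul(2, B, Pow(Add(6, Pow(B, 2), Mul(-1, B)), -1)))
Add(Mul(Pow(Add(Function('s')(-4), Add(-2, Mul(-1, -3))), 2), -109), Pow(Add(117, 112), -1)) = Add(Mul(Pow(Add(Mul(2, -4, Pow(Add(6, Pow(-4, 2), Mul(-1, -4)), -1)), Add(-2, Mul(-1, -3))), 2), -109), Pow(Add(117, 112), -1)) = Add(Mul(Pow(Add(Mul(2, -4, Pow(Add(6, 16, 4), -1)), Add(-2, 3)), 2), -109), Pow(229, -1)) = Add(Mul(Pow(Add(Mul(2, -4, Pow(26, -1)), 1), 2), -109), Rational(1, 229)) = Add(Mul(Pow(Add(Mul(2, -4, Rational(1, 26)), 1), 2), -109), Rational(1, 229)) = Add(Mul(Pow(Add(Rational(-4, 13), 1), 2), -109), Rational(1, 229)) = Add(Mul(Pow(Rational(9, 13), 2), -109), Rational(1, 229)) = Add(Mul(Rational(81, 169), -109), Rational(1, 229)) = Add(Rational(-8829, 169), Rational(1, 229)) = Rational(-2021672, 38701)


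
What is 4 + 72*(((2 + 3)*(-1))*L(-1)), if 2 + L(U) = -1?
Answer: 1084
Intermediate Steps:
L(U) = -3 (L(U) = -2 - 1 = -3)
4 + 72*(((2 + 3)*(-1))*L(-1)) = 4 + 72*(((2 + 3)*(-1))*(-3)) = 4 + 72*((5*(-1))*(-3)) = 4 + 72*(-5*(-3)) = 4 + 72*15 = 4 + 1080 = 1084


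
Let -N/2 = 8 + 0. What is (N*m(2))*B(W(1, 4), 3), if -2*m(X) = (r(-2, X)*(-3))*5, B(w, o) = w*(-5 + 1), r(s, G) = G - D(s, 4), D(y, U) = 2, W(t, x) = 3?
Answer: 0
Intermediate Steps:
r(s, G) = -2 + G (r(s, G) = G - 1*2 = G - 2 = -2 + G)
N = -16 (N = -2*(8 + 0) = -2*8 = -16)
B(w, o) = -4*w (B(w, o) = w*(-4) = -4*w)
m(X) = -15 + 15*X/2 (m(X) = -(-2 + X)*(-3)*5/2 = -(6 - 3*X)*5/2 = -(30 - 15*X)/2 = -15 + 15*X/2)
(N*m(2))*B(W(1, 4), 3) = (-16*(-15 + (15/2)*2))*(-4*3) = -16*(-15 + 15)*(-12) = -16*0*(-12) = 0*(-12) = 0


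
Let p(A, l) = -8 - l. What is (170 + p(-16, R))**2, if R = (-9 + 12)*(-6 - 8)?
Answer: 41616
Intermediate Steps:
R = -42 (R = 3*(-14) = -42)
(170 + p(-16, R))**2 = (170 + (-8 - 1*(-42)))**2 = (170 + (-8 + 42))**2 = (170 + 34)**2 = 204**2 = 41616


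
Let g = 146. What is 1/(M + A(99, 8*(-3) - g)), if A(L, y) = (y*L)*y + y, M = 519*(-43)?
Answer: 1/2838613 ≈ 3.5228e-7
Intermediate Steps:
M = -22317
A(L, y) = y + L*y² (A(L, y) = (L*y)*y + y = L*y² + y = y + L*y²)
1/(M + A(99, 8*(-3) - g)) = 1/(-22317 + (8*(-3) - 1*146)*(1 + 99*(8*(-3) - 1*146))) = 1/(-22317 + (-24 - 146)*(1 + 99*(-24 - 146))) = 1/(-22317 - 170*(1 + 99*(-170))) = 1/(-22317 - 170*(1 - 16830)) = 1/(-22317 - 170*(-16829)) = 1/(-22317 + 2860930) = 1/2838613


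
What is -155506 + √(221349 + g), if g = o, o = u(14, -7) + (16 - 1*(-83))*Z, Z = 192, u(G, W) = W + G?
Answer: -155506 + 2*√60091 ≈ -1.5502e+5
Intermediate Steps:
u(G, W) = G + W
o = 19015 (o = (14 - 7) + (16 - 1*(-83))*192 = 7 + (16 + 83)*192 = 7 + 99*192 = 7 + 19008 = 19015)
g = 19015
-155506 + √(221349 + g) = -155506 + √(221349 + 19015) = -155506 + √240364 = -155506 + 2*√60091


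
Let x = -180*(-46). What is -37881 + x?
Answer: -29601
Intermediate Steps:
x = 8280
-37881 + x = -37881 + 8280 = -29601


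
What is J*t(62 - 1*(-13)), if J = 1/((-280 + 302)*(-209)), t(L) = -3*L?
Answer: 225/4598 ≈ 0.048934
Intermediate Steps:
J = -1/4598 (J = -1/209/22 = (1/22)*(-1/209) = -1/4598 ≈ -0.00021749)
J*t(62 - 1*(-13)) = -(-3)*(62 - 1*(-13))/4598 = -(-3)*(62 + 13)/4598 = -(-3)*75/4598 = -1/4598*(-225) = 225/4598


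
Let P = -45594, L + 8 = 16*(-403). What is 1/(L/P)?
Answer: 7599/1076 ≈ 7.0623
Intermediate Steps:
L = -6456 (L = -8 + 16*(-403) = -8 - 6448 = -6456)
1/(L/P) = 1/(-6456/(-45594)) = 1/(-6456*(-1/45594)) = 1/(1076/7599) = 7599/1076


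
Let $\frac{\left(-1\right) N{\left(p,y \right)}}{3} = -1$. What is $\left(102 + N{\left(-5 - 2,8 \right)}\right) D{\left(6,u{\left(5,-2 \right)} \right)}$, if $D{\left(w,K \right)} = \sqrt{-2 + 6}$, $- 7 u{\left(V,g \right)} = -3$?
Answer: $210$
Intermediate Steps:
$u{\left(V,g \right)} = \frac{3}{7}$ ($u{\left(V,g \right)} = \left(- \frac{1}{7}\right) \left(-3\right) = \frac{3}{7}$)
$N{\left(p,y \right)} = 3$ ($N{\left(p,y \right)} = \left(-3\right) \left(-1\right) = 3$)
$D{\left(w,K \right)} = 2$ ($D{\left(w,K \right)} = \sqrt{4} = 2$)
$\left(102 + N{\left(-5 - 2,8 \right)}\right) D{\left(6,u{\left(5,-2 \right)} \right)} = \left(102 + 3\right) 2 = 105 \cdot 2 = 210$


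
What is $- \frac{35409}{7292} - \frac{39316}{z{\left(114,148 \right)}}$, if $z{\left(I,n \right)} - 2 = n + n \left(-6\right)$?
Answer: $\frac{130280215}{2690748} \approx 48.418$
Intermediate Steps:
$z{\left(I,n \right)} = 2 - 5 n$ ($z{\left(I,n \right)} = 2 + \left(n + n \left(-6\right)\right) = 2 + \left(n - 6 n\right) = 2 - 5 n$)
$- \frac{35409}{7292} - \frac{39316}{z{\left(114,148 \right)}} = - \frac{35409}{7292} - \frac{39316}{2 - 740} = \left(-35409\right) \frac{1}{7292} - \frac{39316}{2 - 740} = - \frac{35409}{7292} - \frac{39316}{-738} = - \frac{35409}{7292} - - \frac{19658}{369} = - \frac{35409}{7292} + \frac{19658}{369} = \frac{130280215}{2690748}$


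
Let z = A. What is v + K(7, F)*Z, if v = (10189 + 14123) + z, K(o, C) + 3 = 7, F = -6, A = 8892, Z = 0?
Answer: 33204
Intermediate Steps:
z = 8892
K(o, C) = 4 (K(o, C) = -3 + 7 = 4)
v = 33204 (v = (10189 + 14123) + 8892 = 24312 + 8892 = 33204)
v + K(7, F)*Z = 33204 + 4*0 = 33204 + 0 = 33204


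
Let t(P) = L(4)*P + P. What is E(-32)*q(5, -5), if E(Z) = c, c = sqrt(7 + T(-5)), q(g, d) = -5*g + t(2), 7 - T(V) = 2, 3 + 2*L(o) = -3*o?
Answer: -76*sqrt(3) ≈ -131.64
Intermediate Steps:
L(o) = -3/2 - 3*o/2 (L(o) = -3/2 + (-3*o)/2 = -3/2 - 3*o/2)
T(V) = 5 (T(V) = 7 - 1*2 = 7 - 2 = 5)
t(P) = -13*P/2 (t(P) = (-3/2 - 3/2*4)*P + P = (-3/2 - 6)*P + P = -15*P/2 + P = -13*P/2)
q(g, d) = -13 - 5*g (q(g, d) = -5*g - 13/2*2 = -5*g - 13 = -13 - 5*g)
c = 2*sqrt(3) (c = sqrt(7 + 5) = sqrt(12) = 2*sqrt(3) ≈ 3.4641)
E(Z) = 2*sqrt(3)
E(-32)*q(5, -5) = (2*sqrt(3))*(-13 - 5*5) = (2*sqrt(3))*(-13 - 25) = (2*sqrt(3))*(-38) = -76*sqrt(3)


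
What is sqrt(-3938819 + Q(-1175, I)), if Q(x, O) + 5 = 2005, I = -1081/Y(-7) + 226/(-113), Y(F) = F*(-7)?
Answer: I*sqrt(3936819) ≈ 1984.1*I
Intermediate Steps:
Y(F) = -7*F
I = -1179/49 (I = -1081/((-7*(-7))) + 226/(-113) = -1081/49 + 226*(-1/113) = -1081*1/49 - 2 = -1081/49 - 2 = -1179/49 ≈ -24.061)
Q(x, O) = 2000 (Q(x, O) = -5 + 2005 = 2000)
sqrt(-3938819 + Q(-1175, I)) = sqrt(-3938819 + 2000) = sqrt(-3936819) = I*sqrt(3936819)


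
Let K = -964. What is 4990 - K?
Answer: 5954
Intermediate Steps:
4990 - K = 4990 - 1*(-964) = 4990 + 964 = 5954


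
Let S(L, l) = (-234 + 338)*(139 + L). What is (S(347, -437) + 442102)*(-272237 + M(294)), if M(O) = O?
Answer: -133971631178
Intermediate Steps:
S(L, l) = 14456 + 104*L (S(L, l) = 104*(139 + L) = 14456 + 104*L)
(S(347, -437) + 442102)*(-272237 + M(294)) = ((14456 + 104*347) + 442102)*(-272237 + 294) = ((14456 + 36088) + 442102)*(-271943) = (50544 + 442102)*(-271943) = 492646*(-271943) = -133971631178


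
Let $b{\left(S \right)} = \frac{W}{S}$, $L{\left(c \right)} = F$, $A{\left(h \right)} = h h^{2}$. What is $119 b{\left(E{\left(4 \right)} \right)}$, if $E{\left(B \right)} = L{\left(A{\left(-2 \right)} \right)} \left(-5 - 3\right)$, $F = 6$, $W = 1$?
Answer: $- \frac{119}{48} \approx -2.4792$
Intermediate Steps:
$A{\left(h \right)} = h^{3}$
$L{\left(c \right)} = 6$
$E{\left(B \right)} = -48$ ($E{\left(B \right)} = 6 \left(-5 - 3\right) = 6 \left(-8\right) = -48$)
$b{\left(S \right)} = \frac{1}{S}$ ($b{\left(S \right)} = 1 \frac{1}{S} = \frac{1}{S}$)
$119 b{\left(E{\left(4 \right)} \right)} = \frac{119}{-48} = 119 \left(- \frac{1}{48}\right) = - \frac{119}{48}$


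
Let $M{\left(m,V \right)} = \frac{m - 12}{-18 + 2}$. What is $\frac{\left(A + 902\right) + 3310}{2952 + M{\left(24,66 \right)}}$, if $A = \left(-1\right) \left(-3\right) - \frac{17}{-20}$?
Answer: $\frac{84317}{59025} \approx 1.4285$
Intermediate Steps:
$M{\left(m,V \right)} = \frac{3}{4} - \frac{m}{16}$ ($M{\left(m,V \right)} = \frac{-12 + m}{-16} = \left(-12 + m\right) \left(- \frac{1}{16}\right) = \frac{3}{4} - \frac{m}{16}$)
$A = \frac{77}{20}$ ($A = 3 - - \frac{17}{20} = 3 + \frac{17}{20} = \frac{77}{20} \approx 3.85$)
$\frac{\left(A + 902\right) + 3310}{2952 + M{\left(24,66 \right)}} = \frac{\left(\frac{77}{20} + 902\right) + 3310}{2952 + \left(\frac{3}{4} - \frac{3}{2}\right)} = \frac{\frac{18117}{20} + 3310}{2952 + \left(\frac{3}{4} - \frac{3}{2}\right)} = \frac{84317}{20 \left(2952 - \frac{3}{4}\right)} = \frac{84317}{20 \cdot \frac{11805}{4}} = \frac{84317}{20} \cdot \frac{4}{11805} = \frac{84317}{59025}$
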